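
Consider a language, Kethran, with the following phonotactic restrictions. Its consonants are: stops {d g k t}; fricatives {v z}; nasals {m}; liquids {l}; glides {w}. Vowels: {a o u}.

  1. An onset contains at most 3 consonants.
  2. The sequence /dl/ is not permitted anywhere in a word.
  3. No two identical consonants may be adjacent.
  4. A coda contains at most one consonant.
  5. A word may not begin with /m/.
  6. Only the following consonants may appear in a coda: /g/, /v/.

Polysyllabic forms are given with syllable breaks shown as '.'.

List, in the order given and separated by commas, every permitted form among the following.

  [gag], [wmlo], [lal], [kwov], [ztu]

[gag] — σ1 onset /g/, coda /g/ ok → permitted
[wmlo] — σ1 onset /wml/ (3C), coda /∅/ ok → permitted
[lal] — violates constraint 6: syllable 1 coda contains /l/, which is not a licensed coda consonant → not permitted
[kwov] — σ1 onset /kw/ (2C), coda /v/ ok → permitted
[ztu] — σ1 onset /zt/ (2C), coda /∅/ ok → permitted

[gag], [wmlo], [kwov], [ztu]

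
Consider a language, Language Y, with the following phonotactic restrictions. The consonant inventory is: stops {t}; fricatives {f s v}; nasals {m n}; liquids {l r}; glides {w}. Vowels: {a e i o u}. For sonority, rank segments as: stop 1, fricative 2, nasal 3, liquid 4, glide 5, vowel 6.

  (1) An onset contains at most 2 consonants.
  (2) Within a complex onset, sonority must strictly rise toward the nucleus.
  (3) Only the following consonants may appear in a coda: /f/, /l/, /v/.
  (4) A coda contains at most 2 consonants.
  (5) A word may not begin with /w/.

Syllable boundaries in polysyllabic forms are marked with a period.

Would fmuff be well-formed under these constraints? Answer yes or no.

fmuff — σ1 onset /fm/ (2→3 rises), coda /ff/ (2C) ok → well-formed

yes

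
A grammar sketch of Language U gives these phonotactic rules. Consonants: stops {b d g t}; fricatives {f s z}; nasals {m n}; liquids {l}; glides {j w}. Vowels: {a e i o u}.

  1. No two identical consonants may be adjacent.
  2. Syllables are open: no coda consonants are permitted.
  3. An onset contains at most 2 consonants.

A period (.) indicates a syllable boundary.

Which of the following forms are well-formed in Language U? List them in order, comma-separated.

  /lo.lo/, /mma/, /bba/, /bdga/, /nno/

/lo.lo/ — σ1 onset /l/, coda /∅/ ok; σ2 onset /l/, coda /∅/ ok → well-formed
/mma/ — violates constraint 1: adjacent identical consonants /mm/ → ill-formed
/bba/ — violates constraint 1: adjacent identical consonants /bb/ → ill-formed
/bdga/ — violates constraint 3: syllable 1 onset /bdg/ has 3 consonants (> 2) → ill-formed
/nno/ — violates constraint 1: adjacent identical consonants /nn/ → ill-formed

/lo.lo/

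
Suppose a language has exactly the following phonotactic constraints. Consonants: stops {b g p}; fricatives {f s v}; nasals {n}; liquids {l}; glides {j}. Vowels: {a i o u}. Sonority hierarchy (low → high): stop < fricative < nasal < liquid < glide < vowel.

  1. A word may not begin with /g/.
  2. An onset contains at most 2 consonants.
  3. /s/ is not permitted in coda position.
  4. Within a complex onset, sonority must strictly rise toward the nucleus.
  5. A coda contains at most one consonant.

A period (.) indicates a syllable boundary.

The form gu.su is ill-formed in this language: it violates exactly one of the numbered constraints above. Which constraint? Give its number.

gu.su: word begins with /g/.
This is a violation of constraint 1: "A word may not begin with /g/."
The remaining constraints (2, 3, 4, 5) are satisfied.

1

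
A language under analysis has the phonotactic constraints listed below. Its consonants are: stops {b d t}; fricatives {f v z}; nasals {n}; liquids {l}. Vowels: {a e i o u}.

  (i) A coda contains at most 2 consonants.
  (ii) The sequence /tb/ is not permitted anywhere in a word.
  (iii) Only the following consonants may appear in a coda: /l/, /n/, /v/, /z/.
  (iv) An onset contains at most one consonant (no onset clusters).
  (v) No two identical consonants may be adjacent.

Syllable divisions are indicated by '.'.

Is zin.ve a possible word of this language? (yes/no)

yes

zin.ve — σ1 onset /z/, coda /n/ ok; σ2 onset /v/, coda /∅/ ok → permitted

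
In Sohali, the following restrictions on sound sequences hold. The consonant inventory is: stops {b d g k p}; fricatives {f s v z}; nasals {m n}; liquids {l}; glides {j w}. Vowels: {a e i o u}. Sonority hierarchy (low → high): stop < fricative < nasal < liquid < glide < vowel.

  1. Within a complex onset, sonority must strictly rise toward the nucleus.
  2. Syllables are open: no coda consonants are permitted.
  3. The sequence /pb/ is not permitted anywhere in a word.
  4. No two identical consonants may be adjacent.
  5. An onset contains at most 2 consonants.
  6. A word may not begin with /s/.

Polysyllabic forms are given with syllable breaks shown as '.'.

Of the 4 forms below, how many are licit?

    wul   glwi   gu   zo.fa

wul — violates constraint 2: syllable 1 coda /l/ has 1 consonant (> 0) → illicit
glwi — violates constraint 5: syllable 1 onset /glw/ has 3 consonants (> 2) → illicit
gu — σ1 onset /g/, coda /∅/ ok → licit
zo.fa — σ1 onset /z/, coda /∅/ ok; σ2 onset /f/, coda /∅/ ok → licit
Licit: gu, zo.fa → 2.

2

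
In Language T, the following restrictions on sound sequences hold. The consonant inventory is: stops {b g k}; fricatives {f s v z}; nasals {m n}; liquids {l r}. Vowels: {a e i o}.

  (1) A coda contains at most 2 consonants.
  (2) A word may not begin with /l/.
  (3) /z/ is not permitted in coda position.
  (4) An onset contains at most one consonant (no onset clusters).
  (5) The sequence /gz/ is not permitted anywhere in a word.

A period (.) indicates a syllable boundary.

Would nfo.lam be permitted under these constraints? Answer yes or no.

nfo.lam — violates constraint 4: syllable 1 onset /nf/ has 2 consonants (> 1) → not permitted

no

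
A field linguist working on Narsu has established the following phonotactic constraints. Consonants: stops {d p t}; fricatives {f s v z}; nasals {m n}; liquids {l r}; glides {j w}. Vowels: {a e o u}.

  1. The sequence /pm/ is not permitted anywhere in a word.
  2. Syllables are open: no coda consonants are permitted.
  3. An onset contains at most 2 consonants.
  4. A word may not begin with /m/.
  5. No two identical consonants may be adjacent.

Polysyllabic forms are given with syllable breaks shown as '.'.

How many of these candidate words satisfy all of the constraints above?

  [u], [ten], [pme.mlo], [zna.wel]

[u] — σ1 onset /∅/, coda /∅/ ok → well-formed
[ten] — violates constraint 2: syllable 1 coda /n/ has 1 consonant (> 0) → ill-formed
[pme.mlo] — violates constraint 1: contains banned sequence /pm/ → ill-formed
[zna.wel] — violates constraint 2: syllable 2 coda /l/ has 1 consonant (> 0) → ill-formed
Well-formed: [u] → 1.

1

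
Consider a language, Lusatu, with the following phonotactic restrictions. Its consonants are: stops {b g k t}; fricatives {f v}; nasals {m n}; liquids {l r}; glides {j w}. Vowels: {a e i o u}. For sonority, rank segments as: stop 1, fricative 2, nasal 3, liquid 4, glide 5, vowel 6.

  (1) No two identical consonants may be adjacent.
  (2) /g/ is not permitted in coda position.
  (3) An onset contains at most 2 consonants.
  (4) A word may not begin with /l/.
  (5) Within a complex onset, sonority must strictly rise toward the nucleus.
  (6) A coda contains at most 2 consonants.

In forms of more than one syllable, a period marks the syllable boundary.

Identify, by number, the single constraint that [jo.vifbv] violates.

[jo.vifbv]: syllable 2 coda /fbv/ has 3 consonants (> 2).
This is a violation of constraint 6: "A coda contains at most 2 consonants."
The remaining constraints (1, 2, 3, 4, 5) are satisfied.

6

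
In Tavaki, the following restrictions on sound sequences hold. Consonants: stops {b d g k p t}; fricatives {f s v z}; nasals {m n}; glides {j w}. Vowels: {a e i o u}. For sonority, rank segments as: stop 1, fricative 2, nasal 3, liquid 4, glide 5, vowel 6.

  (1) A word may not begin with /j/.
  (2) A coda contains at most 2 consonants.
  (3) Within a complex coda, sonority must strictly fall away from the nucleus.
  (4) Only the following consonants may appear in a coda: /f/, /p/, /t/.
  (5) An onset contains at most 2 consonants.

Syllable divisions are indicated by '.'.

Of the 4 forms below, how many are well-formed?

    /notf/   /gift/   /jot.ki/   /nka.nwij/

/notf/ — violates constraint 3: syllable 1 coda /tf/: /t/ (stop, 1) → /f/ (fricative, 2) does not fall → ill-formed
/gift/ — σ1 onset /g/, coda /ft/ (2→1 falls) ok → well-formed
/jot.ki/ — violates constraint 1: word begins with /j/ → ill-formed
/nka.nwij/ — violates constraint 4: syllable 2 coda contains /j/, which is not a licensed coda consonant → ill-formed
Well-formed: /gift/ → 1.

1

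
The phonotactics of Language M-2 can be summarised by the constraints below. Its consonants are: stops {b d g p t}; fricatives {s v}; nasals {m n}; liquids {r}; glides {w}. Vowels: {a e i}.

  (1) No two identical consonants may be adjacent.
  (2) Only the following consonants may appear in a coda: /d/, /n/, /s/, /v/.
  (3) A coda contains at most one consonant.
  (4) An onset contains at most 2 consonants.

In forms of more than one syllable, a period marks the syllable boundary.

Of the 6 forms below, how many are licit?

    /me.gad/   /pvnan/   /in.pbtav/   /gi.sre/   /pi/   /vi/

/me.gad/ — σ1 onset /m/, coda /∅/ ok; σ2 onset /g/, coda /d/ ok → licit
/pvnan/ — violates constraint 4: syllable 1 onset /pvn/ has 3 consonants (> 2) → illicit
/in.pbtav/ — violates constraint 4: syllable 2 onset /pbt/ has 3 consonants (> 2) → illicit
/gi.sre/ — σ1 onset /g/, coda /∅/ ok; σ2 onset /sr/ (2C), coda /∅/ ok → licit
/pi/ — σ1 onset /p/, coda /∅/ ok → licit
/vi/ — σ1 onset /v/, coda /∅/ ok → licit
Licit: /me.gad/, /gi.sre/, /pi/, /vi/ → 4.

4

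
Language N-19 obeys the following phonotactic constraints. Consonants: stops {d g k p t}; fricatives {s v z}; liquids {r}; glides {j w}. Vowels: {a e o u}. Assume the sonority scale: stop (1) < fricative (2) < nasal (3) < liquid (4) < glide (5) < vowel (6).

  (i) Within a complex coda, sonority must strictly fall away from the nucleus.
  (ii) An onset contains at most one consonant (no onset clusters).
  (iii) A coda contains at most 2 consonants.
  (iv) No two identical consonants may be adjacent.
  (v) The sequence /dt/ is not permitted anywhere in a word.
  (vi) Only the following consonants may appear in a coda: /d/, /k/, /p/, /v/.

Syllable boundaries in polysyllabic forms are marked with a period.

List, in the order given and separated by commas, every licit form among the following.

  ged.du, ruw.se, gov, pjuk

gov

ged.du — violates constraint (iv): adjacent identical consonants /dd/ → illicit
ruw.se — violates constraint (vi): syllable 1 coda contains /w/, which is not a licensed coda consonant → illicit
gov — σ1 onset /g/, coda /v/ ok → licit
pjuk — violates constraint (ii): syllable 1 onset /pj/ has 2 consonants (> 1) → illicit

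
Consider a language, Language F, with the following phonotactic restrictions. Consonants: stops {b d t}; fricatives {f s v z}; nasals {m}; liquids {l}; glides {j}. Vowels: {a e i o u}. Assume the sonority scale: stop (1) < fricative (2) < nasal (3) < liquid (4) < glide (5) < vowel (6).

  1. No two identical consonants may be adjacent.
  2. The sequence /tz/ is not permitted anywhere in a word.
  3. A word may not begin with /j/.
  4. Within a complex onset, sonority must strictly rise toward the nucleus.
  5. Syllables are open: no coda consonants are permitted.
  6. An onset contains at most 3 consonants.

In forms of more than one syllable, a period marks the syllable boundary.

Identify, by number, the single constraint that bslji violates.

bslji: syllable 1 onset /bslj/ has 4 consonants (> 3).
This is a violation of constraint 6: "An onset contains at most 3 consonants."
The remaining constraints (1, 2, 3, 4, 5) are satisfied.

6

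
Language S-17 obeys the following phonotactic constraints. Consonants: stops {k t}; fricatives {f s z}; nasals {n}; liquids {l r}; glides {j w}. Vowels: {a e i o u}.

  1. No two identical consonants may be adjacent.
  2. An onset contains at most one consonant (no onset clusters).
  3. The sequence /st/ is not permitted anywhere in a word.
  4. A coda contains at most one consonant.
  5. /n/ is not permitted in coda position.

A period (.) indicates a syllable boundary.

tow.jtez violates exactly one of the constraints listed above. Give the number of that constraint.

2

tow.jtez: syllable 2 onset /jt/ has 2 consonants (> 1).
This is a violation of constraint 2: "An onset contains at most one consonant (no onset clusters)."
The remaining constraints (1, 3, 4, 5) are satisfied.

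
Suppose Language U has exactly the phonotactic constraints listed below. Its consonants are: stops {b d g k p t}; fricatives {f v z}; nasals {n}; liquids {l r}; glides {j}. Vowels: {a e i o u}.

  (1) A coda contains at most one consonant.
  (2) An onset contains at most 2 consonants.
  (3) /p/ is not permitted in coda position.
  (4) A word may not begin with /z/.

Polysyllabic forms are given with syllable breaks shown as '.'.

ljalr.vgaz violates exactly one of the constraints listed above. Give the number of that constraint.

ljalr.vgaz: syllable 1 coda /lr/ has 2 consonants (> 1).
This is a violation of constraint 1: "A coda contains at most one consonant."
The remaining constraints (2, 3, 4) are satisfied.

1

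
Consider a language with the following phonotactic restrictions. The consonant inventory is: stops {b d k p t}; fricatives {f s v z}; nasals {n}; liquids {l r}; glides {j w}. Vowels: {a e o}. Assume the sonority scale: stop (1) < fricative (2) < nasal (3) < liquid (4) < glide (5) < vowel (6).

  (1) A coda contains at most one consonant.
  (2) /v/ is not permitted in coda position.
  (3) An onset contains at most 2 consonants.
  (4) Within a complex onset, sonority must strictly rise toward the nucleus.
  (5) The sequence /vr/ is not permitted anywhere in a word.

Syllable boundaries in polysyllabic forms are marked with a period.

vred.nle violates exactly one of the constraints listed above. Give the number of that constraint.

5

vred.nle: contains banned sequence /vr/.
This is a violation of constraint 5: "The sequence /vr/ is not permitted anywhere in a word."
The remaining constraints (1, 2, 3, 4) are satisfied.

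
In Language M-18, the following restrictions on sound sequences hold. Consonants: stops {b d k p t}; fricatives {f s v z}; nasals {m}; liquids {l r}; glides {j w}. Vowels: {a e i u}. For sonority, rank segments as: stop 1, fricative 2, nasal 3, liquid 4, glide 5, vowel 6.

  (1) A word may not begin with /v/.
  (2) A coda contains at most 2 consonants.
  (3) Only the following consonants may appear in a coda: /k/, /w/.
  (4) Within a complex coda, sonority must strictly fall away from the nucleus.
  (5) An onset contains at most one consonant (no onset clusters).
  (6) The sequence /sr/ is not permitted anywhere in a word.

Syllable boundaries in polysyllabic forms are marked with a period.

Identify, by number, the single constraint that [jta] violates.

[jta]: syllable 1 onset /jt/ has 2 consonants (> 1).
This is a violation of constraint 5: "An onset contains at most one consonant (no onset clusters)."
The remaining constraints (1, 2, 3, 4, 6) are satisfied.

5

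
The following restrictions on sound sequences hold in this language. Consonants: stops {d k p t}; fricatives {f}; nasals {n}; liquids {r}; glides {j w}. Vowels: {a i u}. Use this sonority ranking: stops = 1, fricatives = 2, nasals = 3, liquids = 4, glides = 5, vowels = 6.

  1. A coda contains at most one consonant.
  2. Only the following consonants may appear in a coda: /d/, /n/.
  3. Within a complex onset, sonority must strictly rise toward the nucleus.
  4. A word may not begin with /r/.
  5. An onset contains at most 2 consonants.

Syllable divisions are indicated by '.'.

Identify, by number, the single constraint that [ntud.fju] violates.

3

[ntud.fju]: syllable 1 onset /nt/: /n/ (nasal, 3) → /t/ (stop, 1) does not rise.
This is a violation of constraint 3: "Within a complex onset, sonority must strictly rise toward the nucleus."
The remaining constraints (1, 2, 4, 5) are satisfied.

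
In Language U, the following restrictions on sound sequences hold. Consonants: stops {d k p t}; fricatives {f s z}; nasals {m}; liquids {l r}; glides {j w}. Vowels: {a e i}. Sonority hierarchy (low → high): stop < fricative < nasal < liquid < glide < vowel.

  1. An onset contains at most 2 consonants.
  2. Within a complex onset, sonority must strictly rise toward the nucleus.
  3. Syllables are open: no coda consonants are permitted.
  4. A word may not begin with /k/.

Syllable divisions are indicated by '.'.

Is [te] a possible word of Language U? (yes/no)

yes

[te] — σ1 onset /t/, coda /∅/ ok → phonotactically legal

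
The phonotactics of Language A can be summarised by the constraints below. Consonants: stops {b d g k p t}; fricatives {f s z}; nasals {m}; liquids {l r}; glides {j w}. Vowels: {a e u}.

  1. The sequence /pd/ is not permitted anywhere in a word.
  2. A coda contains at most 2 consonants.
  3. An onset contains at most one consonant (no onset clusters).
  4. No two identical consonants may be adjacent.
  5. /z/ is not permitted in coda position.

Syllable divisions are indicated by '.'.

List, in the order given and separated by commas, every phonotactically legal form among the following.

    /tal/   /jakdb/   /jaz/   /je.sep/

/tal/, /je.sep/

/tal/ — σ1 onset /t/, coda /l/ ok → phonotactically legal
/jakdb/ — violates constraint 2: syllable 1 coda /kdb/ has 3 consonants (> 2) → phonotactically illegal
/jaz/ — violates constraint 5: syllable 1 coda contains /z/ → phonotactically illegal
/je.sep/ — σ1 onset /j/, coda /∅/ ok; σ2 onset /s/, coda /p/ ok → phonotactically legal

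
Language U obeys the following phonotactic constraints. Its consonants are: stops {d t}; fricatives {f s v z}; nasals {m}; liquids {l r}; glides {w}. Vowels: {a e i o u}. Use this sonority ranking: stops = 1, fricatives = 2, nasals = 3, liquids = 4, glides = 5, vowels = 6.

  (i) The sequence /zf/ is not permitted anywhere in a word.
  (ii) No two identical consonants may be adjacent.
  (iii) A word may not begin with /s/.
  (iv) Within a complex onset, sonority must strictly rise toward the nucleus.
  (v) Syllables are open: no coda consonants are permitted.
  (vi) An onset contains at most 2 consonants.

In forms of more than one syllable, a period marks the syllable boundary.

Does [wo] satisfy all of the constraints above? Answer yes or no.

[wo] — σ1 onset /w/, coda /∅/ ok → permitted

yes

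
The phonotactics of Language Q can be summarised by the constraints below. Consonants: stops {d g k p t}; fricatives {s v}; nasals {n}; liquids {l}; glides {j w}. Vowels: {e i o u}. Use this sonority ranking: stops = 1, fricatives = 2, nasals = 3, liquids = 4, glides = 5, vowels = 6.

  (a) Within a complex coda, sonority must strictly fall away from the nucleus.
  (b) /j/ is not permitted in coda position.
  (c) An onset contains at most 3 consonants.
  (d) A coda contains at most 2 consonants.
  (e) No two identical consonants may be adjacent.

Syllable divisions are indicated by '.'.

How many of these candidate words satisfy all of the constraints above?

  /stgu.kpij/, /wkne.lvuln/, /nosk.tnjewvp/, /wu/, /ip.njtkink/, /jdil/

/stgu.kpij/ — violates constraint (b): syllable 2 coda contains /j/ → illicit
/wkne.lvuln/ — σ1 onset /wkn/ (3C), coda /∅/ ok; σ2 onset /lv/ (2C), coda /ln/ (4→3 falls) ok → licit
/nosk.tnjewvp/ — violates constraint (d): syllable 2 coda /wvp/ has 3 consonants (> 2) → illicit
/wu/ — σ1 onset /w/, coda /∅/ ok → licit
/ip.njtkink/ — violates constraint (c): syllable 2 onset /njtk/ has 4 consonants (> 3) → illicit
/jdil/ — σ1 onset /jd/ (2C), coda /l/ ok → licit
Licit: /wkne.lvuln/, /wu/, /jdil/ → 3.

3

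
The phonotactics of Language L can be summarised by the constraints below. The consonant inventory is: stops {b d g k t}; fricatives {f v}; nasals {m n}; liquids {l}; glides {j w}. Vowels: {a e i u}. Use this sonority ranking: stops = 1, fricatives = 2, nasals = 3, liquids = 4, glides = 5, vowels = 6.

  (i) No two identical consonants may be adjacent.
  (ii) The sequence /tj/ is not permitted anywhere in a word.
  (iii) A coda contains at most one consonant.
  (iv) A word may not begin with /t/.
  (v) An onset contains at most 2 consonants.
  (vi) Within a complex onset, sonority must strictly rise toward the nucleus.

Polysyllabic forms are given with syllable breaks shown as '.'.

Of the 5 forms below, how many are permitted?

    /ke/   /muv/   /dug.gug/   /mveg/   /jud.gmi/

3

/ke/ — σ1 onset /k/, coda /∅/ ok → permitted
/muv/ — σ1 onset /m/, coda /v/ ok → permitted
/dug.gug/ — violates constraint (i): adjacent identical consonants /gg/ → not permitted
/mveg/ — violates constraint (vi): syllable 1 onset /mv/: /m/ (nasal, 3) → /v/ (fricative, 2) does not rise → not permitted
/jud.gmi/ — σ1 onset /j/, coda /d/ ok; σ2 onset /gm/ (1→3 rises), coda /∅/ ok → permitted
Permitted: /ke/, /muv/, /jud.gmi/ → 3.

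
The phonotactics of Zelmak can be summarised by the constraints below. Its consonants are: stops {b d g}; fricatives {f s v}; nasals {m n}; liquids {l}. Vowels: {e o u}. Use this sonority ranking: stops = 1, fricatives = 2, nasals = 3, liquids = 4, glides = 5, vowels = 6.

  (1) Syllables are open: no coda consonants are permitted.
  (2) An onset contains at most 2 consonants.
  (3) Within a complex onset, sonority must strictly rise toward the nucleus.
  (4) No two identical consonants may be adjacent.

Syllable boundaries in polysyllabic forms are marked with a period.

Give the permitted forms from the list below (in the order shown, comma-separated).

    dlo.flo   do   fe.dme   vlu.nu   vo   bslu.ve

dlo.flo — σ1 onset /dl/ (1→4 rises), coda /∅/ ok; σ2 onset /fl/ (2→4 rises), coda /∅/ ok → permitted
do — σ1 onset /d/, coda /∅/ ok → permitted
fe.dme — σ1 onset /f/, coda /∅/ ok; σ2 onset /dm/ (1→3 rises), coda /∅/ ok → permitted
vlu.nu — σ1 onset /vl/ (2→4 rises), coda /∅/ ok; σ2 onset /n/, coda /∅/ ok → permitted
vo — σ1 onset /v/, coda /∅/ ok → permitted
bslu.ve — violates constraint 2: syllable 1 onset /bsl/ has 3 consonants (> 2) → not permitted

dlo.flo, do, fe.dme, vlu.nu, vo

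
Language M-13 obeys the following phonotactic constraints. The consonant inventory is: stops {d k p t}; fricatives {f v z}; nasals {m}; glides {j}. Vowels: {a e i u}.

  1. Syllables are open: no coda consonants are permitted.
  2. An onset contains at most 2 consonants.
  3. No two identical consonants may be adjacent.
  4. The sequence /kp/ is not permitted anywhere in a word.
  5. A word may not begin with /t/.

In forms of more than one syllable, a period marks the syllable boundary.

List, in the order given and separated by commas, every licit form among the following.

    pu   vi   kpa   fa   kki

pu, vi, fa

pu — σ1 onset /p/, coda /∅/ ok → licit
vi — σ1 onset /v/, coda /∅/ ok → licit
kpa — violates constraint 4: contains banned sequence /kp/ → illicit
fa — σ1 onset /f/, coda /∅/ ok → licit
kki — violates constraint 3: adjacent identical consonants /kk/ → illicit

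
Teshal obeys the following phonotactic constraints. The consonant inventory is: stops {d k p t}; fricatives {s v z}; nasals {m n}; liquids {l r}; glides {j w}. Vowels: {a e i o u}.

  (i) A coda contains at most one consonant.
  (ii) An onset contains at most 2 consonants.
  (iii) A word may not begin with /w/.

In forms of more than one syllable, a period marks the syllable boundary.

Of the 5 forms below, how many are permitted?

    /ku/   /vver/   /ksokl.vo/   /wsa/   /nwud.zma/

/ku/ — σ1 onset /k/, coda /∅/ ok → permitted
/vver/ — σ1 onset /vv/ (2C), coda /r/ ok → permitted
/ksokl.vo/ — violates constraint (i): syllable 1 coda /kl/ has 2 consonants (> 1) → not permitted
/wsa/ — violates constraint (iii): word begins with /w/ → not permitted
/nwud.zma/ — σ1 onset /nw/ (2C), coda /d/ ok; σ2 onset /zm/ (2C), coda /∅/ ok → permitted
Permitted: /ku/, /vver/, /nwud.zma/ → 3.

3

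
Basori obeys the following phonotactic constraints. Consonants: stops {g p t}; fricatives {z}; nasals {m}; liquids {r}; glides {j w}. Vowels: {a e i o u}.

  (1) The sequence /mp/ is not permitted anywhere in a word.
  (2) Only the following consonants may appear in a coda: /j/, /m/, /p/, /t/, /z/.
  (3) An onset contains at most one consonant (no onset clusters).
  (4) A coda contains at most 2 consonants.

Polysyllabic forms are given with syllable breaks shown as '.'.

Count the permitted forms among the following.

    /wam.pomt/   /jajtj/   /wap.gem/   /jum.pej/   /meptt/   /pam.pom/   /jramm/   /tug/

1

/wam.pomt/ — violates constraint 1: contains banned sequence /mp/ → not permitted
/jajtj/ — violates constraint 4: syllable 1 coda /jtj/ has 3 consonants (> 2) → not permitted
/wap.gem/ — σ1 onset /w/, coda /p/ ok; σ2 onset /g/, coda /m/ ok → permitted
/jum.pej/ — violates constraint 1: contains banned sequence /mp/ → not permitted
/meptt/ — violates constraint 4: syllable 1 coda /ptt/ has 3 consonants (> 2) → not permitted
/pam.pom/ — violates constraint 1: contains banned sequence /mp/ → not permitted
/jramm/ — violates constraint 3: syllable 1 onset /jr/ has 2 consonants (> 1) → not permitted
/tug/ — violates constraint 2: syllable 1 coda contains /g/, which is not a licensed coda consonant → not permitted
Permitted: /wap.gem/ → 1.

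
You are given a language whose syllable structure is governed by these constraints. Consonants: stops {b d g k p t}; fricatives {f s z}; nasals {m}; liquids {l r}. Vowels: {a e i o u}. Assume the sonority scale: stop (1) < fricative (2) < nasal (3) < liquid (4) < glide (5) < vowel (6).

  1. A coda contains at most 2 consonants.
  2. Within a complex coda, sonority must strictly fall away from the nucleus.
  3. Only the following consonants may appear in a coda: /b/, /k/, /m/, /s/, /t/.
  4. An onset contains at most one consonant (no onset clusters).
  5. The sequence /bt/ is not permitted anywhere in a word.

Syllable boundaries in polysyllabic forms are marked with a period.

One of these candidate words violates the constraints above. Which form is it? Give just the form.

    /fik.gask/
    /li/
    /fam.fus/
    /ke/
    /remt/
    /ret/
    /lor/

/lor/

/fik.gask/ — σ1 onset /f/, coda /k/ ok; σ2 onset /g/, coda /sk/ (2→1 falls) ok → well-formed
/li/ — σ1 onset /l/, coda /∅/ ok → well-formed
/fam.fus/ — σ1 onset /f/, coda /m/ ok; σ2 onset /f/, coda /s/ ok → well-formed
/ke/ — σ1 onset /k/, coda /∅/ ok → well-formed
/remt/ — σ1 onset /r/, coda /mt/ (3→1 falls) ok → well-formed
/ret/ — σ1 onset /r/, coda /t/ ok → well-formed
/lor/ — violates constraint 3: syllable 1 coda contains /r/, which is not a licensed coda consonant → ill-formed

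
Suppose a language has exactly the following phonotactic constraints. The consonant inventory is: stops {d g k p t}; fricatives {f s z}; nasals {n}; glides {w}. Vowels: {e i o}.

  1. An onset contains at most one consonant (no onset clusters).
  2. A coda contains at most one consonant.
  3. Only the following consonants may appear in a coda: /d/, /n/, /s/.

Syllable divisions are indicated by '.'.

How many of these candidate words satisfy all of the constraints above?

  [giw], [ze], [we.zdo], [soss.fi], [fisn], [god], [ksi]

2

[giw] — violates constraint 3: syllable 1 coda contains /w/, which is not a licensed coda consonant → ill-formed
[ze] — σ1 onset /z/, coda /∅/ ok → well-formed
[we.zdo] — violates constraint 1: syllable 2 onset /zd/ has 2 consonants (> 1) → ill-formed
[soss.fi] — violates constraint 2: syllable 1 coda /ss/ has 2 consonants (> 1) → ill-formed
[fisn] — violates constraint 2: syllable 1 coda /sn/ has 2 consonants (> 1) → ill-formed
[god] — σ1 onset /g/, coda /d/ ok → well-formed
[ksi] — violates constraint 1: syllable 1 onset /ks/ has 2 consonants (> 1) → ill-formed
Well-formed: [ze], [god] → 2.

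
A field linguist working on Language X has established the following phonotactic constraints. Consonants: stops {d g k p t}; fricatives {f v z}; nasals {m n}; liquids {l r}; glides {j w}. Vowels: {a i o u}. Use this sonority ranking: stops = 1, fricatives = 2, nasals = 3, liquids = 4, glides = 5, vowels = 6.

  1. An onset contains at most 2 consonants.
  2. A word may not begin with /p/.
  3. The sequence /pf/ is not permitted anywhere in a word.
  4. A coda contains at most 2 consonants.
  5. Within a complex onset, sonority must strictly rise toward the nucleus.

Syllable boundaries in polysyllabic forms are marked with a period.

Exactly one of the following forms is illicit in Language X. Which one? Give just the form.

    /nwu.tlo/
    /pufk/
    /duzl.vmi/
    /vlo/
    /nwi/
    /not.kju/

/nwu.tlo/ — σ1 onset /nw/ (3→5 rises), coda /∅/ ok; σ2 onset /tl/ (1→4 rises), coda /∅/ ok → licit
/pufk/ — violates constraint 2: word begins with /p/ → illicit
/duzl.vmi/ — σ1 onset /d/, coda /zl/ (2C) ok; σ2 onset /vm/ (2→3 rises), coda /∅/ ok → licit
/vlo/ — σ1 onset /vl/ (2→4 rises), coda /∅/ ok → licit
/nwi/ — σ1 onset /nw/ (3→5 rises), coda /∅/ ok → licit
/not.kju/ — σ1 onset /n/, coda /t/ ok; σ2 onset /kj/ (1→5 rises), coda /∅/ ok → licit

/pufk/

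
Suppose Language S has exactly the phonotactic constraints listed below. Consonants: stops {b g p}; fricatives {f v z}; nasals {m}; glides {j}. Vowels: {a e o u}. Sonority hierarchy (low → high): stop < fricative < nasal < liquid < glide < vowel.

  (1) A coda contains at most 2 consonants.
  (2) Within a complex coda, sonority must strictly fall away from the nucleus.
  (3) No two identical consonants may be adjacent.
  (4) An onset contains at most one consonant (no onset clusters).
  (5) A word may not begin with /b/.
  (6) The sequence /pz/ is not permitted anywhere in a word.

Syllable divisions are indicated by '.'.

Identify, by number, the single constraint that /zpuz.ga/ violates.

4

/zpuz.ga/: syllable 1 onset /zp/ has 2 consonants (> 1).
This is a violation of constraint 4: "An onset contains at most one consonant (no onset clusters)."
The remaining constraints (1, 2, 3, 5, 6) are satisfied.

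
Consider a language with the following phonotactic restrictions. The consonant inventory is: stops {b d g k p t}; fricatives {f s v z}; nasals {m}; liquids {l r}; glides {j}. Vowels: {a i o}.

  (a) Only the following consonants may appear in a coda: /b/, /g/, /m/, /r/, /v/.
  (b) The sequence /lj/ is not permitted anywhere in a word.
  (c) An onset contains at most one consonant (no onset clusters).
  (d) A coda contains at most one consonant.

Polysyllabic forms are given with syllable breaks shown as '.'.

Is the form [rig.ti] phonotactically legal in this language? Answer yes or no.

yes

[rig.ti] — σ1 onset /r/, coda /g/ ok; σ2 onset /t/, coda /∅/ ok → phonotactically legal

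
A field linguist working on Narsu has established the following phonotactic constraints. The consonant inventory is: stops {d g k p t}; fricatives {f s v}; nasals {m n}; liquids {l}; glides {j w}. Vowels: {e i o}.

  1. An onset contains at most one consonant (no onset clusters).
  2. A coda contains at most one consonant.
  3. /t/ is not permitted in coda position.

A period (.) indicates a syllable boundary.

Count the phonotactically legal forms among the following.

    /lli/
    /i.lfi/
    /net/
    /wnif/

/lli/ — violates constraint 1: syllable 1 onset /ll/ has 2 consonants (> 1) → phonotactically illegal
/i.lfi/ — violates constraint 1: syllable 2 onset /lf/ has 2 consonants (> 1) → phonotactically illegal
/net/ — violates constraint 3: syllable 1 coda contains /t/ → phonotactically illegal
/wnif/ — violates constraint 1: syllable 1 onset /wn/ has 2 consonants (> 1) → phonotactically illegal
No form is phonotactically legal → 0.

0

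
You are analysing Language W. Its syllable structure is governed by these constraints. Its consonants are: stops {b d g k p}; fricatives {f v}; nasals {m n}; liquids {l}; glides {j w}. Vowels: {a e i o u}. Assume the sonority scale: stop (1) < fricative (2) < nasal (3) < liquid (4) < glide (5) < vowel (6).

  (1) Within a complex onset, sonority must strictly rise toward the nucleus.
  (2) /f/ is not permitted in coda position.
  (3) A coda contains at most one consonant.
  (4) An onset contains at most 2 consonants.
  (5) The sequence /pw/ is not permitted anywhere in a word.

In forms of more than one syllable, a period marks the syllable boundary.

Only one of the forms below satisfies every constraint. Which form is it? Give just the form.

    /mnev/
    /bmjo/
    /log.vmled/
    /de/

/mnev/ — violates constraint 1: syllable 1 onset /mn/: /m/ (nasal, 3) → /n/ (nasal, 3) does not rise → ill-formed
/bmjo/ — violates constraint 4: syllable 1 onset /bmj/ has 3 consonants (> 2) → ill-formed
/log.vmled/ — violates constraint 4: syllable 2 onset /vml/ has 3 consonants (> 2) → ill-formed
/de/ — σ1 onset /d/, coda /∅/ ok → well-formed

/de/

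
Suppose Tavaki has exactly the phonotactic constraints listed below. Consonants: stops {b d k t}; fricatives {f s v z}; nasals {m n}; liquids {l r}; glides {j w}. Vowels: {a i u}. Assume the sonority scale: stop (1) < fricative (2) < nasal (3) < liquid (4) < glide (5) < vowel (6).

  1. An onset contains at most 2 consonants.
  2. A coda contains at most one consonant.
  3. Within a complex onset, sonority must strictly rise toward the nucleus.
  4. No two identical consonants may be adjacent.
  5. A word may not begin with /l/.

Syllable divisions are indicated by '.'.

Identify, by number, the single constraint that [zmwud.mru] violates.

1

[zmwud.mru]: syllable 1 onset /zmw/ has 3 consonants (> 2).
This is a violation of constraint 1: "An onset contains at most 2 consonants."
The remaining constraints (2, 3, 4, 5) are satisfied.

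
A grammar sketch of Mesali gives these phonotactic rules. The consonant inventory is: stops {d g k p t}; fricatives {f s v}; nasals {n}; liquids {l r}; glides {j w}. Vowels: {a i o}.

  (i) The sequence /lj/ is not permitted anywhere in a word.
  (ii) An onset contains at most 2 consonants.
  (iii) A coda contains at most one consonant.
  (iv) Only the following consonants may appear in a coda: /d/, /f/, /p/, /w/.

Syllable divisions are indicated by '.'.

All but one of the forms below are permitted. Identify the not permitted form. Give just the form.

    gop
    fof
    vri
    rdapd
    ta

gop — σ1 onset /g/, coda /p/ ok → permitted
fof — σ1 onset /f/, coda /f/ ok → permitted
vri — σ1 onset /vr/ (2C), coda /∅/ ok → permitted
rdapd — violates constraint (iii): syllable 1 coda /pd/ has 2 consonants (> 1) → not permitted
ta — σ1 onset /t/, coda /∅/ ok → permitted

rdapd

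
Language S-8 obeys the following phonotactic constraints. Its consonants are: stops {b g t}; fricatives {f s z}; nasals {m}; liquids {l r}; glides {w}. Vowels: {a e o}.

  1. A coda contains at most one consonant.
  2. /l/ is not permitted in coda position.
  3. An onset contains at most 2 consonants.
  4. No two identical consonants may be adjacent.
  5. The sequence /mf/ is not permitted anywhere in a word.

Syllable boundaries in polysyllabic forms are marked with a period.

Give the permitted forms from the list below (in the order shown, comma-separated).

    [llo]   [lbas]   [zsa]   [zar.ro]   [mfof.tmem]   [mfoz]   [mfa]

[llo] — violates constraint 4: adjacent identical consonants /ll/ → not permitted
[lbas] — σ1 onset /lb/ (2C), coda /s/ ok → permitted
[zsa] — σ1 onset /zs/ (2C), coda /∅/ ok → permitted
[zar.ro] — violates constraint 4: adjacent identical consonants /rr/ → not permitted
[mfof.tmem] — violates constraint 5: contains banned sequence /mf/ → not permitted
[mfoz] — violates constraint 5: contains banned sequence /mf/ → not permitted
[mfa] — violates constraint 5: contains banned sequence /mf/ → not permitted

[lbas], [zsa]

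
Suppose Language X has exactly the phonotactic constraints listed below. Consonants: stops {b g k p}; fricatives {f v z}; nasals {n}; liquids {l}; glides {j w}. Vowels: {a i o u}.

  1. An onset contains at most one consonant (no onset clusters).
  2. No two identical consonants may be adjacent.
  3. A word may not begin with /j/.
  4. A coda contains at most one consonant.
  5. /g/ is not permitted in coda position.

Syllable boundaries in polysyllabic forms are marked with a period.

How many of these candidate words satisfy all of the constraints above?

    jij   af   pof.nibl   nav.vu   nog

jij — violates constraint 3: word begins with /j/ → illicit
af — σ1 onset /∅/, coda /f/ ok → licit
pof.nibl — violates constraint 4: syllable 2 coda /bl/ has 2 consonants (> 1) → illicit
nav.vu — violates constraint 2: adjacent identical consonants /vv/ → illicit
nog — violates constraint 5: syllable 1 coda contains /g/ → illicit
Licit: af → 1.

1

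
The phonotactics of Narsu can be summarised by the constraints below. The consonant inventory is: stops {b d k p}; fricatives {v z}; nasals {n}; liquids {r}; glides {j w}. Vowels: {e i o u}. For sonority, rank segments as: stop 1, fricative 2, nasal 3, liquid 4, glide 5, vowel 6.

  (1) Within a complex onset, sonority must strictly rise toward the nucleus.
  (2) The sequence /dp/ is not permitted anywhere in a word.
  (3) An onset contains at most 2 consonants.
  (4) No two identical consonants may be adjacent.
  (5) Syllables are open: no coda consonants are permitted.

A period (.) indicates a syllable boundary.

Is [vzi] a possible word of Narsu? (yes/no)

no

[vzi] — violates constraint 1: syllable 1 onset /vz/: /v/ (fricative, 2) → /z/ (fricative, 2) does not rise → not permitted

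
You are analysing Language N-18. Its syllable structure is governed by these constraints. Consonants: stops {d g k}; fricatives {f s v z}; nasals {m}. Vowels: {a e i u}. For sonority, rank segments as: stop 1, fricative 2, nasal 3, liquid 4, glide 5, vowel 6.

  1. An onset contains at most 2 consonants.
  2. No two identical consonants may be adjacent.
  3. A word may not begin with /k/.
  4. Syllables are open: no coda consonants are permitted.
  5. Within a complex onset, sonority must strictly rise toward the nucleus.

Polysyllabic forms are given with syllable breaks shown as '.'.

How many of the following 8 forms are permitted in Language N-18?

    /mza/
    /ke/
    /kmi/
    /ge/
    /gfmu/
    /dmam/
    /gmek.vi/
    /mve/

1

/mza/ — violates constraint 5: syllable 1 onset /mz/: /m/ (nasal, 3) → /z/ (fricative, 2) does not rise → not permitted
/ke/ — violates constraint 3: word begins with /k/ → not permitted
/kmi/ — violates constraint 3: word begins with /k/ → not permitted
/ge/ — σ1 onset /g/, coda /∅/ ok → permitted
/gfmu/ — violates constraint 1: syllable 1 onset /gfm/ has 3 consonants (> 2) → not permitted
/dmam/ — violates constraint 4: syllable 1 coda /m/ has 1 consonant (> 0) → not permitted
/gmek.vi/ — violates constraint 4: syllable 1 coda /k/ has 1 consonant (> 0) → not permitted
/mve/ — violates constraint 5: syllable 1 onset /mv/: /m/ (nasal, 3) → /v/ (fricative, 2) does not rise → not permitted
Permitted: /ge/ → 1.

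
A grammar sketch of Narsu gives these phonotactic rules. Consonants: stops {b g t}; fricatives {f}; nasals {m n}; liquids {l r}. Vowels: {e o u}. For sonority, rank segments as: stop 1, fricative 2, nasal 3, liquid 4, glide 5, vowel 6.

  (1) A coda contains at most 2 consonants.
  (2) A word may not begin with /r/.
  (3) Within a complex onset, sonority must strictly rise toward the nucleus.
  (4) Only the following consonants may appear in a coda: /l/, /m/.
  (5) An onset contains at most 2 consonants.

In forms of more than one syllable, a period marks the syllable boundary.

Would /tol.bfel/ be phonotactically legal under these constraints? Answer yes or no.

yes

/tol.bfel/ — σ1 onset /t/, coda /l/ ok; σ2 onset /bf/ (1→2 rises), coda /l/ ok → phonotactically legal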